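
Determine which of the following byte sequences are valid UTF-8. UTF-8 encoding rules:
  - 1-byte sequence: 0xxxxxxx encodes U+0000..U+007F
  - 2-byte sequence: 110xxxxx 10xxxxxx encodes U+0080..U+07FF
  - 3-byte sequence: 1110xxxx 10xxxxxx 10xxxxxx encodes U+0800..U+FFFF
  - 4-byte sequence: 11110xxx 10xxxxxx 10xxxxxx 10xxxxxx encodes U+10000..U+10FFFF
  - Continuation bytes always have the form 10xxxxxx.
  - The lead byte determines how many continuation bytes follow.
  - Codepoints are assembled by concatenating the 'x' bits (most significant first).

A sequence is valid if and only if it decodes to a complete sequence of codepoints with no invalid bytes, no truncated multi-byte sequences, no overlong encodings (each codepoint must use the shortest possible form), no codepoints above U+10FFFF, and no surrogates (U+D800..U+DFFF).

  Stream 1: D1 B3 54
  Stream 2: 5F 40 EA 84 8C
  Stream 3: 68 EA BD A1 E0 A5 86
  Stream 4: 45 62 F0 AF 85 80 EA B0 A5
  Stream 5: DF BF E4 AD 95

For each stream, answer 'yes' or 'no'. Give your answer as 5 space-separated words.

Stream 1: decodes cleanly. VALID
Stream 2: decodes cleanly. VALID
Stream 3: decodes cleanly. VALID
Stream 4: decodes cleanly. VALID
Stream 5: decodes cleanly. VALID

Answer: yes yes yes yes yes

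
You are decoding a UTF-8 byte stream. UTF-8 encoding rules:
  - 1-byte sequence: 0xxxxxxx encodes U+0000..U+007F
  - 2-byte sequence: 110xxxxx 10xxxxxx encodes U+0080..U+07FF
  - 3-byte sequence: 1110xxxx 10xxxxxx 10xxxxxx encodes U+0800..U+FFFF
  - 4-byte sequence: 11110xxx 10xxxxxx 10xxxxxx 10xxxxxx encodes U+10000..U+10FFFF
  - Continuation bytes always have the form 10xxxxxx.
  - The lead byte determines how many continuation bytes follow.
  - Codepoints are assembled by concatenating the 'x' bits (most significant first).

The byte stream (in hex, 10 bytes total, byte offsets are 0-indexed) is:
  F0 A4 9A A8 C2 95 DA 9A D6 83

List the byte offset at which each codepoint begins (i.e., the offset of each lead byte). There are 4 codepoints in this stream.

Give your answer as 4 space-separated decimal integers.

Byte[0]=F0: 4-byte lead, need 3 cont bytes. acc=0x0
Byte[1]=A4: continuation. acc=(acc<<6)|0x24=0x24
Byte[2]=9A: continuation. acc=(acc<<6)|0x1A=0x91A
Byte[3]=A8: continuation. acc=(acc<<6)|0x28=0x246A8
Completed: cp=U+246A8 (starts at byte 0)
Byte[4]=C2: 2-byte lead, need 1 cont bytes. acc=0x2
Byte[5]=95: continuation. acc=(acc<<6)|0x15=0x95
Completed: cp=U+0095 (starts at byte 4)
Byte[6]=DA: 2-byte lead, need 1 cont bytes. acc=0x1A
Byte[7]=9A: continuation. acc=(acc<<6)|0x1A=0x69A
Completed: cp=U+069A (starts at byte 6)
Byte[8]=D6: 2-byte lead, need 1 cont bytes. acc=0x16
Byte[9]=83: continuation. acc=(acc<<6)|0x03=0x583
Completed: cp=U+0583 (starts at byte 8)

Answer: 0 4 6 8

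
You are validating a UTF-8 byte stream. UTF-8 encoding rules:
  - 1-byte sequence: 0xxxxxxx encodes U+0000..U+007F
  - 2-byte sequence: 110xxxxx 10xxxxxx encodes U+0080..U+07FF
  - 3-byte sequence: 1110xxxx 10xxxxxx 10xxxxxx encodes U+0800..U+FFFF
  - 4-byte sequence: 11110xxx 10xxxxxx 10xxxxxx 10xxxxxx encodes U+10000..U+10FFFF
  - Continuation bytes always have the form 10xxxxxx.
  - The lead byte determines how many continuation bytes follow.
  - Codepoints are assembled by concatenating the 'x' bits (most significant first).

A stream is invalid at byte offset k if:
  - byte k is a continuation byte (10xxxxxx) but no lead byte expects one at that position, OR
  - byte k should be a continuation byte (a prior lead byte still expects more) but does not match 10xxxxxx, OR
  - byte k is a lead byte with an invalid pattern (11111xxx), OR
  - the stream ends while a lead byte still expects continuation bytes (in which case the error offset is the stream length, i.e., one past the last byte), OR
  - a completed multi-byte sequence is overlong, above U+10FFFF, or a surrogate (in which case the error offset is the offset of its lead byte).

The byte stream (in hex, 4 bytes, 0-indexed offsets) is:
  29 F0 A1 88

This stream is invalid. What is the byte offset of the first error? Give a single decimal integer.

Answer: 4

Derivation:
Byte[0]=29: 1-byte ASCII. cp=U+0029
Byte[1]=F0: 4-byte lead, need 3 cont bytes. acc=0x0
Byte[2]=A1: continuation. acc=(acc<<6)|0x21=0x21
Byte[3]=88: continuation. acc=(acc<<6)|0x08=0x848
Byte[4]: stream ended, expected continuation. INVALID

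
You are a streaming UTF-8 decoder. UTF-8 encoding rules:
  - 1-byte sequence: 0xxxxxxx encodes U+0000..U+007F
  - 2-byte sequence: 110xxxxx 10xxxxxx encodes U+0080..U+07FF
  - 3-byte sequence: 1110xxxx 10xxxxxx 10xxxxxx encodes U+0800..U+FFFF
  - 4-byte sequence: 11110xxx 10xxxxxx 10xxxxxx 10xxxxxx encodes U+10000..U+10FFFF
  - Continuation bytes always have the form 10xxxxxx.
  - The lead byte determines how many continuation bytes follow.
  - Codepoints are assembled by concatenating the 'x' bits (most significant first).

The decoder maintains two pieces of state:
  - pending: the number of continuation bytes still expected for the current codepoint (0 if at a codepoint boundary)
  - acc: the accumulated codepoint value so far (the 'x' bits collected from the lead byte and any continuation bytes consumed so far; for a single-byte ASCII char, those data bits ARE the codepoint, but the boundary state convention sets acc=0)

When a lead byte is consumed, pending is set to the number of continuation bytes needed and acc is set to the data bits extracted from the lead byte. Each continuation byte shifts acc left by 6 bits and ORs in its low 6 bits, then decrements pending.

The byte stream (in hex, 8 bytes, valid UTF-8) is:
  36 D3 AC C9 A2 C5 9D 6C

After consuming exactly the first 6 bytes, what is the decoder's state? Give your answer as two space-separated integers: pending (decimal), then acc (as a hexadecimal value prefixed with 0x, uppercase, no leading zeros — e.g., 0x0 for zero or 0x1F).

Answer: 1 0x5

Derivation:
Byte[0]=36: 1-byte. pending=0, acc=0x0
Byte[1]=D3: 2-byte lead. pending=1, acc=0x13
Byte[2]=AC: continuation. acc=(acc<<6)|0x2C=0x4EC, pending=0
Byte[3]=C9: 2-byte lead. pending=1, acc=0x9
Byte[4]=A2: continuation. acc=(acc<<6)|0x22=0x262, pending=0
Byte[5]=C5: 2-byte lead. pending=1, acc=0x5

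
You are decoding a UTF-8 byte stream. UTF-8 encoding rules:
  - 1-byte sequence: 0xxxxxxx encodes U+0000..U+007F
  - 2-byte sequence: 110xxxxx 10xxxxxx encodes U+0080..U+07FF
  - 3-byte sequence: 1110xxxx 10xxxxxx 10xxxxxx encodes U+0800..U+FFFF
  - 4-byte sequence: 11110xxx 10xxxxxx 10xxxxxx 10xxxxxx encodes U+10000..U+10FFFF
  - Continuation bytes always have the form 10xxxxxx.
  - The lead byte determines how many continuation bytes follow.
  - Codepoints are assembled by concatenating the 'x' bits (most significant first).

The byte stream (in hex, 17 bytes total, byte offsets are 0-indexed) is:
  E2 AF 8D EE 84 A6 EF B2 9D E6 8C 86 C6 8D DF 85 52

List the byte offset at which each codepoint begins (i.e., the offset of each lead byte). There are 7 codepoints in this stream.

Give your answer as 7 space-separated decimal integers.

Answer: 0 3 6 9 12 14 16

Derivation:
Byte[0]=E2: 3-byte lead, need 2 cont bytes. acc=0x2
Byte[1]=AF: continuation. acc=(acc<<6)|0x2F=0xAF
Byte[2]=8D: continuation. acc=(acc<<6)|0x0D=0x2BCD
Completed: cp=U+2BCD (starts at byte 0)
Byte[3]=EE: 3-byte lead, need 2 cont bytes. acc=0xE
Byte[4]=84: continuation. acc=(acc<<6)|0x04=0x384
Byte[5]=A6: continuation. acc=(acc<<6)|0x26=0xE126
Completed: cp=U+E126 (starts at byte 3)
Byte[6]=EF: 3-byte lead, need 2 cont bytes. acc=0xF
Byte[7]=B2: continuation. acc=(acc<<6)|0x32=0x3F2
Byte[8]=9D: continuation. acc=(acc<<6)|0x1D=0xFC9D
Completed: cp=U+FC9D (starts at byte 6)
Byte[9]=E6: 3-byte lead, need 2 cont bytes. acc=0x6
Byte[10]=8C: continuation. acc=(acc<<6)|0x0C=0x18C
Byte[11]=86: continuation. acc=(acc<<6)|0x06=0x6306
Completed: cp=U+6306 (starts at byte 9)
Byte[12]=C6: 2-byte lead, need 1 cont bytes. acc=0x6
Byte[13]=8D: continuation. acc=(acc<<6)|0x0D=0x18D
Completed: cp=U+018D (starts at byte 12)
Byte[14]=DF: 2-byte lead, need 1 cont bytes. acc=0x1F
Byte[15]=85: continuation. acc=(acc<<6)|0x05=0x7C5
Completed: cp=U+07C5 (starts at byte 14)
Byte[16]=52: 1-byte ASCII. cp=U+0052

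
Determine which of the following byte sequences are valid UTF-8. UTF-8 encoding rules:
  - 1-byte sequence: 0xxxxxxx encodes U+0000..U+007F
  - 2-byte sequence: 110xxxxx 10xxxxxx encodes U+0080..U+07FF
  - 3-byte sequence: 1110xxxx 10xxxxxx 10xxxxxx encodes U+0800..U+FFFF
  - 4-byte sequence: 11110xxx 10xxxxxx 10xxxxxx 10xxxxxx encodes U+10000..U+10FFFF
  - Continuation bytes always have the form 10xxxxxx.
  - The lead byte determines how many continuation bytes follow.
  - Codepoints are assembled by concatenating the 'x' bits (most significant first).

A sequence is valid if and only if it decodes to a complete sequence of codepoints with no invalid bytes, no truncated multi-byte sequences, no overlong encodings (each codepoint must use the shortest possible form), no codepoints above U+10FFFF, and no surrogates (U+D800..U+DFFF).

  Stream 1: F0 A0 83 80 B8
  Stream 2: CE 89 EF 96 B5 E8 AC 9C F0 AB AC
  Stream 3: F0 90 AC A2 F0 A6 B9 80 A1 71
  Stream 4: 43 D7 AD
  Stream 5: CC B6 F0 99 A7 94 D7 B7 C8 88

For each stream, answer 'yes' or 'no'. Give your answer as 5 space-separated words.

Stream 1: error at byte offset 4. INVALID
Stream 2: error at byte offset 11. INVALID
Stream 3: error at byte offset 8. INVALID
Stream 4: decodes cleanly. VALID
Stream 5: decodes cleanly. VALID

Answer: no no no yes yes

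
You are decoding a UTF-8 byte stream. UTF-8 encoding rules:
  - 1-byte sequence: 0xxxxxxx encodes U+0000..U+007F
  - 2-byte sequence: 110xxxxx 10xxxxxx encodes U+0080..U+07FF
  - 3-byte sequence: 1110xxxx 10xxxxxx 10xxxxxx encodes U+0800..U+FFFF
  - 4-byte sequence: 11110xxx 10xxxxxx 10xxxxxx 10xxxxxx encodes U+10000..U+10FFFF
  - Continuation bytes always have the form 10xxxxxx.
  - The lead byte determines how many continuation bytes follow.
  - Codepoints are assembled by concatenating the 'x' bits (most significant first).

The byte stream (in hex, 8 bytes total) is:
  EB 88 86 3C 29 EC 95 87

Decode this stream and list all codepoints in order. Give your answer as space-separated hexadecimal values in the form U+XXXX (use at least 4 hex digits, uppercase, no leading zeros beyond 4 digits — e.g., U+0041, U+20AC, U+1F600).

Answer: U+B206 U+003C U+0029 U+C547

Derivation:
Byte[0]=EB: 3-byte lead, need 2 cont bytes. acc=0xB
Byte[1]=88: continuation. acc=(acc<<6)|0x08=0x2C8
Byte[2]=86: continuation. acc=(acc<<6)|0x06=0xB206
Completed: cp=U+B206 (starts at byte 0)
Byte[3]=3C: 1-byte ASCII. cp=U+003C
Byte[4]=29: 1-byte ASCII. cp=U+0029
Byte[5]=EC: 3-byte lead, need 2 cont bytes. acc=0xC
Byte[6]=95: continuation. acc=(acc<<6)|0x15=0x315
Byte[7]=87: continuation. acc=(acc<<6)|0x07=0xC547
Completed: cp=U+C547 (starts at byte 5)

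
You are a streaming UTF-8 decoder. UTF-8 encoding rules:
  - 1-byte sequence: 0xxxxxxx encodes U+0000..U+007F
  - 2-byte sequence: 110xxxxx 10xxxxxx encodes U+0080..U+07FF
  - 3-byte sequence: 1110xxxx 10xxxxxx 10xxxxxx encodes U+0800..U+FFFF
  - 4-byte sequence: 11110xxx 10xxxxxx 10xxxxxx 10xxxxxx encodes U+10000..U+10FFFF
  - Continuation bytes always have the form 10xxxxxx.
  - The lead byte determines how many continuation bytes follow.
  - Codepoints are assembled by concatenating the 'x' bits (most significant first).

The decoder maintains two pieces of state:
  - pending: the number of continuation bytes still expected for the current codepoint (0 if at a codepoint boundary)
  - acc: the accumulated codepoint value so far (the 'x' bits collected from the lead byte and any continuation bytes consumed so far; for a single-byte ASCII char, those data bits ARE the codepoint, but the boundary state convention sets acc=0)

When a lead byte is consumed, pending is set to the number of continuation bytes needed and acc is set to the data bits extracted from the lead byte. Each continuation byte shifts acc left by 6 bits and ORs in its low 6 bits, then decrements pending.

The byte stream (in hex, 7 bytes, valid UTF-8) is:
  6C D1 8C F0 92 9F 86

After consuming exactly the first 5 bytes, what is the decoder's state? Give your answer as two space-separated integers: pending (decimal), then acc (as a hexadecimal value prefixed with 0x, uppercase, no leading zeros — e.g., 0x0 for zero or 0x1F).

Answer: 2 0x12

Derivation:
Byte[0]=6C: 1-byte. pending=0, acc=0x0
Byte[1]=D1: 2-byte lead. pending=1, acc=0x11
Byte[2]=8C: continuation. acc=(acc<<6)|0x0C=0x44C, pending=0
Byte[3]=F0: 4-byte lead. pending=3, acc=0x0
Byte[4]=92: continuation. acc=(acc<<6)|0x12=0x12, pending=2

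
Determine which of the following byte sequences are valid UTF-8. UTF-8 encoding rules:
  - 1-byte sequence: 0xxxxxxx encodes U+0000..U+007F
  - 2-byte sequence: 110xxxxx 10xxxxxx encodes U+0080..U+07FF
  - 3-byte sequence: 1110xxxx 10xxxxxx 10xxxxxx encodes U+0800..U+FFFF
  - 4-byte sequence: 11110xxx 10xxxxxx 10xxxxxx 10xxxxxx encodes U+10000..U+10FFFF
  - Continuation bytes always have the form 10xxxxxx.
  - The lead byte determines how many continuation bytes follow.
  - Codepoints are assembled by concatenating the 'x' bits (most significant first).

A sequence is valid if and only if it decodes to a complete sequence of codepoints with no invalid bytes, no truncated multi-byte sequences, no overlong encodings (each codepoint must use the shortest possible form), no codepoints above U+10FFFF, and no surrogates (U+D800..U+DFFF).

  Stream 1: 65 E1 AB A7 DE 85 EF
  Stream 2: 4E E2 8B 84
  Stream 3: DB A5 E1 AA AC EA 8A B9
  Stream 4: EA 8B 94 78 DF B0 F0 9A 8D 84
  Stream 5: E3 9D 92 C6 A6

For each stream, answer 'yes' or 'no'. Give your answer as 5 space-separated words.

Stream 1: error at byte offset 7. INVALID
Stream 2: decodes cleanly. VALID
Stream 3: decodes cleanly. VALID
Stream 4: decodes cleanly. VALID
Stream 5: decodes cleanly. VALID

Answer: no yes yes yes yes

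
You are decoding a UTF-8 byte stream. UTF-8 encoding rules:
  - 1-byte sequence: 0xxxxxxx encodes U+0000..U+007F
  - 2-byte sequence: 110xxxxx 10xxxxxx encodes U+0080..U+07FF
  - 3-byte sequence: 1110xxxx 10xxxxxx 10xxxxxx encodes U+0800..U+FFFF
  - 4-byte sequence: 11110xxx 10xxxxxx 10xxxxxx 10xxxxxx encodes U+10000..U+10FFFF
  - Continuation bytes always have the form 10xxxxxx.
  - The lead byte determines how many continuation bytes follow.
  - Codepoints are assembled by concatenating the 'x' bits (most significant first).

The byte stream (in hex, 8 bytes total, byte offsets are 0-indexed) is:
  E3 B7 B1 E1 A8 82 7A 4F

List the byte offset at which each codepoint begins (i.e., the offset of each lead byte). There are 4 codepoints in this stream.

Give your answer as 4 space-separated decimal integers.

Byte[0]=E3: 3-byte lead, need 2 cont bytes. acc=0x3
Byte[1]=B7: continuation. acc=(acc<<6)|0x37=0xF7
Byte[2]=B1: continuation. acc=(acc<<6)|0x31=0x3DF1
Completed: cp=U+3DF1 (starts at byte 0)
Byte[3]=E1: 3-byte lead, need 2 cont bytes. acc=0x1
Byte[4]=A8: continuation. acc=(acc<<6)|0x28=0x68
Byte[5]=82: continuation. acc=(acc<<6)|0x02=0x1A02
Completed: cp=U+1A02 (starts at byte 3)
Byte[6]=7A: 1-byte ASCII. cp=U+007A
Byte[7]=4F: 1-byte ASCII. cp=U+004F

Answer: 0 3 6 7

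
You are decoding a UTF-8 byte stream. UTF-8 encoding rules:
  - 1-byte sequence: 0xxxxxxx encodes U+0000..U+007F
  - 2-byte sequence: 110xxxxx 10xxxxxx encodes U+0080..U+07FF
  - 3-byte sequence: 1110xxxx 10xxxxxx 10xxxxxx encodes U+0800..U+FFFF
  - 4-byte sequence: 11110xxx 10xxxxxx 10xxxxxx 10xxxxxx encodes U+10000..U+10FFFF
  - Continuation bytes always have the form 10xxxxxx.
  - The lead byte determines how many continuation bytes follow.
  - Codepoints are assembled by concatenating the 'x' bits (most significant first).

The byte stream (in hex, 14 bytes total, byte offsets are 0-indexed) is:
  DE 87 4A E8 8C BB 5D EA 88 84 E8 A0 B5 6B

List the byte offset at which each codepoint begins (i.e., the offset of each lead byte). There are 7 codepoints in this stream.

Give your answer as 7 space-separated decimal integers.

Byte[0]=DE: 2-byte lead, need 1 cont bytes. acc=0x1E
Byte[1]=87: continuation. acc=(acc<<6)|0x07=0x787
Completed: cp=U+0787 (starts at byte 0)
Byte[2]=4A: 1-byte ASCII. cp=U+004A
Byte[3]=E8: 3-byte lead, need 2 cont bytes. acc=0x8
Byte[4]=8C: continuation. acc=(acc<<6)|0x0C=0x20C
Byte[5]=BB: continuation. acc=(acc<<6)|0x3B=0x833B
Completed: cp=U+833B (starts at byte 3)
Byte[6]=5D: 1-byte ASCII. cp=U+005D
Byte[7]=EA: 3-byte lead, need 2 cont bytes. acc=0xA
Byte[8]=88: continuation. acc=(acc<<6)|0x08=0x288
Byte[9]=84: continuation. acc=(acc<<6)|0x04=0xA204
Completed: cp=U+A204 (starts at byte 7)
Byte[10]=E8: 3-byte lead, need 2 cont bytes. acc=0x8
Byte[11]=A0: continuation. acc=(acc<<6)|0x20=0x220
Byte[12]=B5: continuation. acc=(acc<<6)|0x35=0x8835
Completed: cp=U+8835 (starts at byte 10)
Byte[13]=6B: 1-byte ASCII. cp=U+006B

Answer: 0 2 3 6 7 10 13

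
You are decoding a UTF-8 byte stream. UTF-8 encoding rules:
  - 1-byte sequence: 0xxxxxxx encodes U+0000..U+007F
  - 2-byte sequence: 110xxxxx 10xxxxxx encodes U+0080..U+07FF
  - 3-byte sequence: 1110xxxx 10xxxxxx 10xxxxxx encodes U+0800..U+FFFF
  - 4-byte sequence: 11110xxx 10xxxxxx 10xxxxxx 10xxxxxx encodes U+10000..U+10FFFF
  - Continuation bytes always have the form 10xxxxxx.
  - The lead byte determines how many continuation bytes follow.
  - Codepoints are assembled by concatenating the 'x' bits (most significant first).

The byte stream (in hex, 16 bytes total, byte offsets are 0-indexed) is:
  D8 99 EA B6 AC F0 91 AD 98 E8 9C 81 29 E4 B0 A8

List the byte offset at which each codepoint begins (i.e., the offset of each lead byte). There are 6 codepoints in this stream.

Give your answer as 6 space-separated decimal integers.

Answer: 0 2 5 9 12 13

Derivation:
Byte[0]=D8: 2-byte lead, need 1 cont bytes. acc=0x18
Byte[1]=99: continuation. acc=(acc<<6)|0x19=0x619
Completed: cp=U+0619 (starts at byte 0)
Byte[2]=EA: 3-byte lead, need 2 cont bytes. acc=0xA
Byte[3]=B6: continuation. acc=(acc<<6)|0x36=0x2B6
Byte[4]=AC: continuation. acc=(acc<<6)|0x2C=0xADAC
Completed: cp=U+ADAC (starts at byte 2)
Byte[5]=F0: 4-byte lead, need 3 cont bytes. acc=0x0
Byte[6]=91: continuation. acc=(acc<<6)|0x11=0x11
Byte[7]=AD: continuation. acc=(acc<<6)|0x2D=0x46D
Byte[8]=98: continuation. acc=(acc<<6)|0x18=0x11B58
Completed: cp=U+11B58 (starts at byte 5)
Byte[9]=E8: 3-byte lead, need 2 cont bytes. acc=0x8
Byte[10]=9C: continuation. acc=(acc<<6)|0x1C=0x21C
Byte[11]=81: continuation. acc=(acc<<6)|0x01=0x8701
Completed: cp=U+8701 (starts at byte 9)
Byte[12]=29: 1-byte ASCII. cp=U+0029
Byte[13]=E4: 3-byte lead, need 2 cont bytes. acc=0x4
Byte[14]=B0: continuation. acc=(acc<<6)|0x30=0x130
Byte[15]=A8: continuation. acc=(acc<<6)|0x28=0x4C28
Completed: cp=U+4C28 (starts at byte 13)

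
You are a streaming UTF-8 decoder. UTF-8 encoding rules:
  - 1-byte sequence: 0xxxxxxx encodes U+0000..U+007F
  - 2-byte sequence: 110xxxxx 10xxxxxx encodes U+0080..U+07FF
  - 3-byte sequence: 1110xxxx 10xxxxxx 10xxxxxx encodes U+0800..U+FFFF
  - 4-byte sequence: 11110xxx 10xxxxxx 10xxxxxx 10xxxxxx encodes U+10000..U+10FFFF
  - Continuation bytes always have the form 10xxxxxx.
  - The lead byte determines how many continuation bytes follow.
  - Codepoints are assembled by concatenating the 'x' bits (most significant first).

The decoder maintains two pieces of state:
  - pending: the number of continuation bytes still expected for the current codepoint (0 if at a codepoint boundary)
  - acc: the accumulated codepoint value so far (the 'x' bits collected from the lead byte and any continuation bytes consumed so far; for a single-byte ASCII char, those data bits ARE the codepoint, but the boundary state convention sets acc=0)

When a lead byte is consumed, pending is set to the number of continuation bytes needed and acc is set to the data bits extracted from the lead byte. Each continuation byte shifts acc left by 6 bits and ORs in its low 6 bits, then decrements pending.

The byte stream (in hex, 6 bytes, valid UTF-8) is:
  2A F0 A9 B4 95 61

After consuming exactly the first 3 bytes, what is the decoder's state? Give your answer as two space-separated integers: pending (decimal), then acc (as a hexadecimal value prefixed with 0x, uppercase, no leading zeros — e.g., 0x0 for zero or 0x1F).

Byte[0]=2A: 1-byte. pending=0, acc=0x0
Byte[1]=F0: 4-byte lead. pending=3, acc=0x0
Byte[2]=A9: continuation. acc=(acc<<6)|0x29=0x29, pending=2

Answer: 2 0x29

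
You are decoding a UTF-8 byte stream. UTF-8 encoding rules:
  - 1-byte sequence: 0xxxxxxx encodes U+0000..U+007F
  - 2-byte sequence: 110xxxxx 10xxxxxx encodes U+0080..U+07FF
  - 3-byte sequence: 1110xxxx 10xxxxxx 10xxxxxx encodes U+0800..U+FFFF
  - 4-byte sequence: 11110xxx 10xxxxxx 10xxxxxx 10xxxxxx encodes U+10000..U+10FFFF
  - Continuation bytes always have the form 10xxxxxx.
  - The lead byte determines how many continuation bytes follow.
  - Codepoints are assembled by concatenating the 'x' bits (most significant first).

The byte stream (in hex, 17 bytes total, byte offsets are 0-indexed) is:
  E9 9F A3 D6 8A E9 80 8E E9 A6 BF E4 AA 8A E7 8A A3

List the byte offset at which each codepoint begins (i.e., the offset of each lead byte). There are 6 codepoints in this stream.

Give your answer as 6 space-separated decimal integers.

Answer: 0 3 5 8 11 14

Derivation:
Byte[0]=E9: 3-byte lead, need 2 cont bytes. acc=0x9
Byte[1]=9F: continuation. acc=(acc<<6)|0x1F=0x25F
Byte[2]=A3: continuation. acc=(acc<<6)|0x23=0x97E3
Completed: cp=U+97E3 (starts at byte 0)
Byte[3]=D6: 2-byte lead, need 1 cont bytes. acc=0x16
Byte[4]=8A: continuation. acc=(acc<<6)|0x0A=0x58A
Completed: cp=U+058A (starts at byte 3)
Byte[5]=E9: 3-byte lead, need 2 cont bytes. acc=0x9
Byte[6]=80: continuation. acc=(acc<<6)|0x00=0x240
Byte[7]=8E: continuation. acc=(acc<<6)|0x0E=0x900E
Completed: cp=U+900E (starts at byte 5)
Byte[8]=E9: 3-byte lead, need 2 cont bytes. acc=0x9
Byte[9]=A6: continuation. acc=(acc<<6)|0x26=0x266
Byte[10]=BF: continuation. acc=(acc<<6)|0x3F=0x99BF
Completed: cp=U+99BF (starts at byte 8)
Byte[11]=E4: 3-byte lead, need 2 cont bytes. acc=0x4
Byte[12]=AA: continuation. acc=(acc<<6)|0x2A=0x12A
Byte[13]=8A: continuation. acc=(acc<<6)|0x0A=0x4A8A
Completed: cp=U+4A8A (starts at byte 11)
Byte[14]=E7: 3-byte lead, need 2 cont bytes. acc=0x7
Byte[15]=8A: continuation. acc=(acc<<6)|0x0A=0x1CA
Byte[16]=A3: continuation. acc=(acc<<6)|0x23=0x72A3
Completed: cp=U+72A3 (starts at byte 14)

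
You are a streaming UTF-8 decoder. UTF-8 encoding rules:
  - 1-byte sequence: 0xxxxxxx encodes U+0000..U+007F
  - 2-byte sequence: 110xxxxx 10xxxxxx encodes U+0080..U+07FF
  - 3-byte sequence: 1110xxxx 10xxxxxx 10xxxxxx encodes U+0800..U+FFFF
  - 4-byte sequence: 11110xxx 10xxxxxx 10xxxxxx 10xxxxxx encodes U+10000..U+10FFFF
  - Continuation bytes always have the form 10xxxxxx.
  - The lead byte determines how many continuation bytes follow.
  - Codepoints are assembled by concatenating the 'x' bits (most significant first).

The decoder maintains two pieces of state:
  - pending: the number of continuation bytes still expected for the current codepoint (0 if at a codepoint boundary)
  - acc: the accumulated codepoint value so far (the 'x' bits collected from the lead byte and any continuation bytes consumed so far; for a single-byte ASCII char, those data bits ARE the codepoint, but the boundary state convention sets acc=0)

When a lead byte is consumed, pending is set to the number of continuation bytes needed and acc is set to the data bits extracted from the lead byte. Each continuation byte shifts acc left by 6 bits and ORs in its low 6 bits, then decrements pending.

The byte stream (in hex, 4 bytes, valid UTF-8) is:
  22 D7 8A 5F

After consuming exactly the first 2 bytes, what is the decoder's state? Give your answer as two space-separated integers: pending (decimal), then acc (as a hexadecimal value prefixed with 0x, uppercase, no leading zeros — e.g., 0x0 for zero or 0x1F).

Answer: 1 0x17

Derivation:
Byte[0]=22: 1-byte. pending=0, acc=0x0
Byte[1]=D7: 2-byte lead. pending=1, acc=0x17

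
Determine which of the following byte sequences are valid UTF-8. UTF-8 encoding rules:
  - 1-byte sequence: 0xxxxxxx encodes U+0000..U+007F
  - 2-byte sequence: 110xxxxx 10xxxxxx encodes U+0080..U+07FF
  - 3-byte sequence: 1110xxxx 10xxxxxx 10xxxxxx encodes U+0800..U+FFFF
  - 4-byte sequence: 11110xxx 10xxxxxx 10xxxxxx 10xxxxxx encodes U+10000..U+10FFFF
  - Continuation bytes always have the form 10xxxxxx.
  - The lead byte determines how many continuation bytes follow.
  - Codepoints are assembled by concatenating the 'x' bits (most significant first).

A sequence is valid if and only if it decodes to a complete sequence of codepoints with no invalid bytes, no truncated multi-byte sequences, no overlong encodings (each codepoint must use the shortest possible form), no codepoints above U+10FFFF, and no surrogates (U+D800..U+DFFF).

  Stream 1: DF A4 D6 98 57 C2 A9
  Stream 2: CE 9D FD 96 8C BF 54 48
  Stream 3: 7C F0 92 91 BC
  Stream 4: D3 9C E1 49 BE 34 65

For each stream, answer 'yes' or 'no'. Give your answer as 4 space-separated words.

Stream 1: decodes cleanly. VALID
Stream 2: error at byte offset 2. INVALID
Stream 3: decodes cleanly. VALID
Stream 4: error at byte offset 3. INVALID

Answer: yes no yes no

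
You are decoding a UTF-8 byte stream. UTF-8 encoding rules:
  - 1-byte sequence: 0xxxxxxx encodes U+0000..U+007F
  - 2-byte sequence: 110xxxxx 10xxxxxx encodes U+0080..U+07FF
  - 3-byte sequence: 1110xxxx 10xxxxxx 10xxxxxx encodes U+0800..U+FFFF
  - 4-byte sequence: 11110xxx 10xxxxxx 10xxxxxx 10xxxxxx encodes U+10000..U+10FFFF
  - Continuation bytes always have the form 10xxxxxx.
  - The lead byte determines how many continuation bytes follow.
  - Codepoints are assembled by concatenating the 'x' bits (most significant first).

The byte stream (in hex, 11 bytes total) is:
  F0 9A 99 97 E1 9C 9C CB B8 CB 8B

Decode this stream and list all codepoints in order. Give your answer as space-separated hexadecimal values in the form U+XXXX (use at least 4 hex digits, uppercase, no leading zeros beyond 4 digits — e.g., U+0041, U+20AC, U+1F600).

Answer: U+1A657 U+171C U+02F8 U+02CB

Derivation:
Byte[0]=F0: 4-byte lead, need 3 cont bytes. acc=0x0
Byte[1]=9A: continuation. acc=(acc<<6)|0x1A=0x1A
Byte[2]=99: continuation. acc=(acc<<6)|0x19=0x699
Byte[3]=97: continuation. acc=(acc<<6)|0x17=0x1A657
Completed: cp=U+1A657 (starts at byte 0)
Byte[4]=E1: 3-byte lead, need 2 cont bytes. acc=0x1
Byte[5]=9C: continuation. acc=(acc<<6)|0x1C=0x5C
Byte[6]=9C: continuation. acc=(acc<<6)|0x1C=0x171C
Completed: cp=U+171C (starts at byte 4)
Byte[7]=CB: 2-byte lead, need 1 cont bytes. acc=0xB
Byte[8]=B8: continuation. acc=(acc<<6)|0x38=0x2F8
Completed: cp=U+02F8 (starts at byte 7)
Byte[9]=CB: 2-byte lead, need 1 cont bytes. acc=0xB
Byte[10]=8B: continuation. acc=(acc<<6)|0x0B=0x2CB
Completed: cp=U+02CB (starts at byte 9)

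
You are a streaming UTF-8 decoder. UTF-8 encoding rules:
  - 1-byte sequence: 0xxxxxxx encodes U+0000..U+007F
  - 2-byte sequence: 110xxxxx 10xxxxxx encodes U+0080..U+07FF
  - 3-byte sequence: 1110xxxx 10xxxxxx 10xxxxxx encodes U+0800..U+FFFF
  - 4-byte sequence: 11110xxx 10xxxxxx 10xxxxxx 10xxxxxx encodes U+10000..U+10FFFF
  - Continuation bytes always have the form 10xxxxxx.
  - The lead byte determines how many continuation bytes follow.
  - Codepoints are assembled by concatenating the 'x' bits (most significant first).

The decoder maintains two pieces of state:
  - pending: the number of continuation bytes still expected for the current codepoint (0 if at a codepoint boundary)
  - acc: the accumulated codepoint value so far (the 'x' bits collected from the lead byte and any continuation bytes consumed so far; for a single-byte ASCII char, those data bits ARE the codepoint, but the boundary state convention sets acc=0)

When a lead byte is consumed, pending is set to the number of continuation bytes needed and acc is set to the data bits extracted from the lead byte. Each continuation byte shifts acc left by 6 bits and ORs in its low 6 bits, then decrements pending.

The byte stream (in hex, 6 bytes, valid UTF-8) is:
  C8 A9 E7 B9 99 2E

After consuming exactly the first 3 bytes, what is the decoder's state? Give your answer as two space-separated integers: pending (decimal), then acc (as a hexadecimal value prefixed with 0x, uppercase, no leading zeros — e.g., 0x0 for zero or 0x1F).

Answer: 2 0x7

Derivation:
Byte[0]=C8: 2-byte lead. pending=1, acc=0x8
Byte[1]=A9: continuation. acc=(acc<<6)|0x29=0x229, pending=0
Byte[2]=E7: 3-byte lead. pending=2, acc=0x7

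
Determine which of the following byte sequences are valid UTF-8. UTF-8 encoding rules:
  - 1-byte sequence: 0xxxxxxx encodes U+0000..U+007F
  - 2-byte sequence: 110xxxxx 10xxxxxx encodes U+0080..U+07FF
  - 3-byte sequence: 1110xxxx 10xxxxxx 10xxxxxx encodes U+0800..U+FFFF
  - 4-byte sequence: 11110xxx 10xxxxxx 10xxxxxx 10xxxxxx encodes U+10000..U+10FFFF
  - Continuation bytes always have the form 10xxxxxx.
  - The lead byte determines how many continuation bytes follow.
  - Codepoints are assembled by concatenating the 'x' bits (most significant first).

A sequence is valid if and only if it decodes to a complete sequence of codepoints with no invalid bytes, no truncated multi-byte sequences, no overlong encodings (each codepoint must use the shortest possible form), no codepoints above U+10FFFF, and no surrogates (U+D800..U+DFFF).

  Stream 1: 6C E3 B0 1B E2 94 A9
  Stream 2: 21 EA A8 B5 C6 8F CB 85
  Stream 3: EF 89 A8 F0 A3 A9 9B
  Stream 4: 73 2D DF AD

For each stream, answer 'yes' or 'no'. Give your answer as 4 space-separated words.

Stream 1: error at byte offset 3. INVALID
Stream 2: decodes cleanly. VALID
Stream 3: decodes cleanly. VALID
Stream 4: decodes cleanly. VALID

Answer: no yes yes yes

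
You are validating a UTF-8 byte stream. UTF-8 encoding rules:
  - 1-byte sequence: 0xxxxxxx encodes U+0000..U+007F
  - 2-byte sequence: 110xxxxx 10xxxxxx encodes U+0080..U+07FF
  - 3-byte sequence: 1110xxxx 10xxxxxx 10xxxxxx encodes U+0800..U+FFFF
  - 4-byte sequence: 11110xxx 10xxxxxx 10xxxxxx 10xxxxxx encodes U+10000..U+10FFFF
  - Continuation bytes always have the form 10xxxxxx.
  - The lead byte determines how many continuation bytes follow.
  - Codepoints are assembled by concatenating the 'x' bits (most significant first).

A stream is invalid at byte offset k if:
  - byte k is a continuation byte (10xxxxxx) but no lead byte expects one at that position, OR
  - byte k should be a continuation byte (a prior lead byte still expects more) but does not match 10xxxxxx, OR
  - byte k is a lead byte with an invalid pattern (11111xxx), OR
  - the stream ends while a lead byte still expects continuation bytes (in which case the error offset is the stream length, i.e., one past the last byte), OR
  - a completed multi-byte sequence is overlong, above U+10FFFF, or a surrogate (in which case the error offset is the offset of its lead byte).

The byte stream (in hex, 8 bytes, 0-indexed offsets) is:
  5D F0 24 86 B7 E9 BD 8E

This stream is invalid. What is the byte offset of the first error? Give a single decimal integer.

Byte[0]=5D: 1-byte ASCII. cp=U+005D
Byte[1]=F0: 4-byte lead, need 3 cont bytes. acc=0x0
Byte[2]=24: expected 10xxxxxx continuation. INVALID

Answer: 2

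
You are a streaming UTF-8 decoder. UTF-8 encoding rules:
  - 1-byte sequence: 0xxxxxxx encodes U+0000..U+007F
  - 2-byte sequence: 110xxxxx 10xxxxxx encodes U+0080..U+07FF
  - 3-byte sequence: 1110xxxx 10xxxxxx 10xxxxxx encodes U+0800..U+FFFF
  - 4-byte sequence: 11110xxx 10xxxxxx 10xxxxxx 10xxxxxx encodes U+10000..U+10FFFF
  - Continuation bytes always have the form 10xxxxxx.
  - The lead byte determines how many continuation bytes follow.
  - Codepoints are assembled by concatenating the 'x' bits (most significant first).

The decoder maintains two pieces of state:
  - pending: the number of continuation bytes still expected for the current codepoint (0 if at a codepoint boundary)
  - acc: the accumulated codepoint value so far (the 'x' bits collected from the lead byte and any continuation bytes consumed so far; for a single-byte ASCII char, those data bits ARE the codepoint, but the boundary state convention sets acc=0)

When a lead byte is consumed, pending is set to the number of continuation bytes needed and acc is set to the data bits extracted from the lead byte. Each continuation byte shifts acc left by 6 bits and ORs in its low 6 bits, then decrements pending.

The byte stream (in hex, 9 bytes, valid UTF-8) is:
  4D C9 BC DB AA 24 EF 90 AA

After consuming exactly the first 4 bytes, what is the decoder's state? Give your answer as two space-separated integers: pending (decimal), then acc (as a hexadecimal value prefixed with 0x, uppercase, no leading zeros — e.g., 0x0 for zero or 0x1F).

Byte[0]=4D: 1-byte. pending=0, acc=0x0
Byte[1]=C9: 2-byte lead. pending=1, acc=0x9
Byte[2]=BC: continuation. acc=(acc<<6)|0x3C=0x27C, pending=0
Byte[3]=DB: 2-byte lead. pending=1, acc=0x1B

Answer: 1 0x1B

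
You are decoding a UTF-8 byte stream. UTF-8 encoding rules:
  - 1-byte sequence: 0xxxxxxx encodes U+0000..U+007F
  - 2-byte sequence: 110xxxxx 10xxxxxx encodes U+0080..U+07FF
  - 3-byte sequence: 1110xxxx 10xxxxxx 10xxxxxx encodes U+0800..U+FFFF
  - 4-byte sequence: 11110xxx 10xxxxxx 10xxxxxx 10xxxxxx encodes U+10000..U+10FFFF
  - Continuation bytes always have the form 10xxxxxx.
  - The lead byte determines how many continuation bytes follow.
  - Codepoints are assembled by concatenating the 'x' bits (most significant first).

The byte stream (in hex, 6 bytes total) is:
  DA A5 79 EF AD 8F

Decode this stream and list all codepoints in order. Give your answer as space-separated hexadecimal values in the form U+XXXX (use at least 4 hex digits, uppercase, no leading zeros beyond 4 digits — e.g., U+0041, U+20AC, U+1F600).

Byte[0]=DA: 2-byte lead, need 1 cont bytes. acc=0x1A
Byte[1]=A5: continuation. acc=(acc<<6)|0x25=0x6A5
Completed: cp=U+06A5 (starts at byte 0)
Byte[2]=79: 1-byte ASCII. cp=U+0079
Byte[3]=EF: 3-byte lead, need 2 cont bytes. acc=0xF
Byte[4]=AD: continuation. acc=(acc<<6)|0x2D=0x3ED
Byte[5]=8F: continuation. acc=(acc<<6)|0x0F=0xFB4F
Completed: cp=U+FB4F (starts at byte 3)

Answer: U+06A5 U+0079 U+FB4F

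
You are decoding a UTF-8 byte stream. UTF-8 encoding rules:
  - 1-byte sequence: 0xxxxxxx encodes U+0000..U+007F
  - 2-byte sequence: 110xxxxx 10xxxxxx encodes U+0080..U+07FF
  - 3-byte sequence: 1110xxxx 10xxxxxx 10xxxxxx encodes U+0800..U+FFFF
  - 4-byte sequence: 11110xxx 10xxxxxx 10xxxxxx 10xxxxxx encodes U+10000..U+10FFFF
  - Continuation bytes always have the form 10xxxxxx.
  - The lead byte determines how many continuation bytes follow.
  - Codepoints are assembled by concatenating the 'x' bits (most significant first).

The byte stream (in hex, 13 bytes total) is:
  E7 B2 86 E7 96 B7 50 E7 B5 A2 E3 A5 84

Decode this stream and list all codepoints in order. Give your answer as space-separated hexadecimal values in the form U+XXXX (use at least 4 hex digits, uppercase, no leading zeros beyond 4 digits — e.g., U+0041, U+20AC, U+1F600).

Answer: U+7C86 U+75B7 U+0050 U+7D62 U+3944

Derivation:
Byte[0]=E7: 3-byte lead, need 2 cont bytes. acc=0x7
Byte[1]=B2: continuation. acc=(acc<<6)|0x32=0x1F2
Byte[2]=86: continuation. acc=(acc<<6)|0x06=0x7C86
Completed: cp=U+7C86 (starts at byte 0)
Byte[3]=E7: 3-byte lead, need 2 cont bytes. acc=0x7
Byte[4]=96: continuation. acc=(acc<<6)|0x16=0x1D6
Byte[5]=B7: continuation. acc=(acc<<6)|0x37=0x75B7
Completed: cp=U+75B7 (starts at byte 3)
Byte[6]=50: 1-byte ASCII. cp=U+0050
Byte[7]=E7: 3-byte lead, need 2 cont bytes. acc=0x7
Byte[8]=B5: continuation. acc=(acc<<6)|0x35=0x1F5
Byte[9]=A2: continuation. acc=(acc<<6)|0x22=0x7D62
Completed: cp=U+7D62 (starts at byte 7)
Byte[10]=E3: 3-byte lead, need 2 cont bytes. acc=0x3
Byte[11]=A5: continuation. acc=(acc<<6)|0x25=0xE5
Byte[12]=84: continuation. acc=(acc<<6)|0x04=0x3944
Completed: cp=U+3944 (starts at byte 10)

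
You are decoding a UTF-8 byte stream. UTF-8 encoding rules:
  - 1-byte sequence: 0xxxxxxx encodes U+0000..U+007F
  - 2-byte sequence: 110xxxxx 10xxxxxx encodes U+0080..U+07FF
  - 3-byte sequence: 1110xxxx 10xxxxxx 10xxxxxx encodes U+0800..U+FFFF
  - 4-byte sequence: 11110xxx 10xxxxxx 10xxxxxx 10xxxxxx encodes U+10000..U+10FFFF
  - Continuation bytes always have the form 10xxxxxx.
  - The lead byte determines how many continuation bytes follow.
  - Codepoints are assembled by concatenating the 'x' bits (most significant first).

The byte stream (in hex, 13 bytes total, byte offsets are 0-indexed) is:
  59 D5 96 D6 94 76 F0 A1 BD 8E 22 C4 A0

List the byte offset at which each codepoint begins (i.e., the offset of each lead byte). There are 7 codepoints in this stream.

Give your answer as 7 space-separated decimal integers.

Answer: 0 1 3 5 6 10 11

Derivation:
Byte[0]=59: 1-byte ASCII. cp=U+0059
Byte[1]=D5: 2-byte lead, need 1 cont bytes. acc=0x15
Byte[2]=96: continuation. acc=(acc<<6)|0x16=0x556
Completed: cp=U+0556 (starts at byte 1)
Byte[3]=D6: 2-byte lead, need 1 cont bytes. acc=0x16
Byte[4]=94: continuation. acc=(acc<<6)|0x14=0x594
Completed: cp=U+0594 (starts at byte 3)
Byte[5]=76: 1-byte ASCII. cp=U+0076
Byte[6]=F0: 4-byte lead, need 3 cont bytes. acc=0x0
Byte[7]=A1: continuation. acc=(acc<<6)|0x21=0x21
Byte[8]=BD: continuation. acc=(acc<<6)|0x3D=0x87D
Byte[9]=8E: continuation. acc=(acc<<6)|0x0E=0x21F4E
Completed: cp=U+21F4E (starts at byte 6)
Byte[10]=22: 1-byte ASCII. cp=U+0022
Byte[11]=C4: 2-byte lead, need 1 cont bytes. acc=0x4
Byte[12]=A0: continuation. acc=(acc<<6)|0x20=0x120
Completed: cp=U+0120 (starts at byte 11)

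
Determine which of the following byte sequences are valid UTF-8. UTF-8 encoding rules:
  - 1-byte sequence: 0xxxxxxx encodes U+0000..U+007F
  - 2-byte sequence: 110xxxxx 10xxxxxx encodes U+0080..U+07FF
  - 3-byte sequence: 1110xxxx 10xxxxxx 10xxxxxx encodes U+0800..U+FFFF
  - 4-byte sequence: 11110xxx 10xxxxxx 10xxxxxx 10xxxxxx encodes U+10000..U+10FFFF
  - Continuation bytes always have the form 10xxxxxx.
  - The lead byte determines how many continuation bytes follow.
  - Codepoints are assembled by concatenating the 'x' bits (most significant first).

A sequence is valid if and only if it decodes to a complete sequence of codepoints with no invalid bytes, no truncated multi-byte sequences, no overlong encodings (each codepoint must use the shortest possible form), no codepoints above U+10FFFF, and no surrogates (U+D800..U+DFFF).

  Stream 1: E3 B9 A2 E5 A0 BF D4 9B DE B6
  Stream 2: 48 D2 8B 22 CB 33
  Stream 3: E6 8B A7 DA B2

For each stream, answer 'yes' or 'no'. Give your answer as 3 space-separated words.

Stream 1: decodes cleanly. VALID
Stream 2: error at byte offset 5. INVALID
Stream 3: decodes cleanly. VALID

Answer: yes no yes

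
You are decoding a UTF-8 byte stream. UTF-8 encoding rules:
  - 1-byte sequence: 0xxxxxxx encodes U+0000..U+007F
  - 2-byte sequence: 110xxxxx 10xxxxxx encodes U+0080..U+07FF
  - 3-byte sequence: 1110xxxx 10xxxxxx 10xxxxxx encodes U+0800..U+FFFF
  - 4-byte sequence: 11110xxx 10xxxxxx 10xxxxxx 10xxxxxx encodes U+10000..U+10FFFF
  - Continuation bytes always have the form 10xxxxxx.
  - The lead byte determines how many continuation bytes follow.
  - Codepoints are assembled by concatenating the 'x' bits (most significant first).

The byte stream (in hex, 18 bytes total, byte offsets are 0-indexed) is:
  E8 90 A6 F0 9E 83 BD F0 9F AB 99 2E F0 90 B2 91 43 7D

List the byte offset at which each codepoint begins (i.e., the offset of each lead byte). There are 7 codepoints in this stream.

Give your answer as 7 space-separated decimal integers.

Answer: 0 3 7 11 12 16 17

Derivation:
Byte[0]=E8: 3-byte lead, need 2 cont bytes. acc=0x8
Byte[1]=90: continuation. acc=(acc<<6)|0x10=0x210
Byte[2]=A6: continuation. acc=(acc<<6)|0x26=0x8426
Completed: cp=U+8426 (starts at byte 0)
Byte[3]=F0: 4-byte lead, need 3 cont bytes. acc=0x0
Byte[4]=9E: continuation. acc=(acc<<6)|0x1E=0x1E
Byte[5]=83: continuation. acc=(acc<<6)|0x03=0x783
Byte[6]=BD: continuation. acc=(acc<<6)|0x3D=0x1E0FD
Completed: cp=U+1E0FD (starts at byte 3)
Byte[7]=F0: 4-byte lead, need 3 cont bytes. acc=0x0
Byte[8]=9F: continuation. acc=(acc<<6)|0x1F=0x1F
Byte[9]=AB: continuation. acc=(acc<<6)|0x2B=0x7EB
Byte[10]=99: continuation. acc=(acc<<6)|0x19=0x1FAD9
Completed: cp=U+1FAD9 (starts at byte 7)
Byte[11]=2E: 1-byte ASCII. cp=U+002E
Byte[12]=F0: 4-byte lead, need 3 cont bytes. acc=0x0
Byte[13]=90: continuation. acc=(acc<<6)|0x10=0x10
Byte[14]=B2: continuation. acc=(acc<<6)|0x32=0x432
Byte[15]=91: continuation. acc=(acc<<6)|0x11=0x10C91
Completed: cp=U+10C91 (starts at byte 12)
Byte[16]=43: 1-byte ASCII. cp=U+0043
Byte[17]=7D: 1-byte ASCII. cp=U+007D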